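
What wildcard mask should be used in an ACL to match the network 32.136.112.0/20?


Subnet mask: 255.255.240.0
Wildcard = 255.255.255.255 - subnet mask
255 - 255 = 0
255 - 255 = 0
255 - 240 = 15
255 - 0 = 255
Wildcard: 0.0.15.255


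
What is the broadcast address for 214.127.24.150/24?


Network: 214.127.24.0/24
Host bits = 8
Set all host bits to 1:
Broadcast: 214.127.24.255


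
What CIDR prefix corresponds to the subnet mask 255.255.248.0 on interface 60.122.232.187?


Binary: 11111111.11111111.11111000.00000000
Count leading 1s
Prefix: /21


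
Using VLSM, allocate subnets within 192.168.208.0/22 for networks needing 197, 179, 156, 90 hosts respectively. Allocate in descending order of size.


197 hosts -> /24 (254 usable): 192.168.208.0/24
179 hosts -> /24 (254 usable): 192.168.209.0/24
156 hosts -> /24 (254 usable): 192.168.210.0/24
90 hosts -> /25 (126 usable): 192.168.211.0/25
Allocation: 192.168.208.0/24 (197 hosts, 254 usable); 192.168.209.0/24 (179 hosts, 254 usable); 192.168.210.0/24 (156 hosts, 254 usable); 192.168.211.0/25 (90 hosts, 126 usable)


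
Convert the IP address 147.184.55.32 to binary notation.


147 = 10010011
184 = 10111000
55 = 00110111
32 = 00100000
Binary: 10010011.10111000.00110111.00100000


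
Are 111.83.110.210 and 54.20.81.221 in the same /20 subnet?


Mask: 255.255.240.0
111.83.110.210 AND mask = 111.83.96.0
54.20.81.221 AND mask = 54.20.80.0
No, different subnets (111.83.96.0 vs 54.20.80.0)


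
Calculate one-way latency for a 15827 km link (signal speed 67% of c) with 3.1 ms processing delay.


Speed = 0.67 * 3e5 km/s = 201000 km/s
Propagation delay = 15827 / 201000 = 0.0787 s = 78.7413 ms
Processing delay = 3.1 ms
Total one-way latency = 81.8413 ms


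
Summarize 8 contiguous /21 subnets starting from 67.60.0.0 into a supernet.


Original prefix: /21
Number of subnets: 8 = 2^3
New prefix = 21 - 3 = 18
Supernet: 67.60.0.0/18


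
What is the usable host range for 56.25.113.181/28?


Network: 56.25.113.176
Broadcast: 56.25.113.191
First usable = network + 1
Last usable = broadcast - 1
Range: 56.25.113.177 to 56.25.113.190


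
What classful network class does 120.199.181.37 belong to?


First octet: 120
Binary: 01111000
0xxxxxxx -> Class A (1-126)
Class A, default mask 255.0.0.0 (/8)


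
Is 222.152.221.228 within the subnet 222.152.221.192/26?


Subnet network: 222.152.221.192
Test IP AND mask: 222.152.221.192
Yes, 222.152.221.228 is in 222.152.221.192/26


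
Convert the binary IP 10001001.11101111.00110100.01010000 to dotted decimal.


10001001 = 137
11101111 = 239
00110100 = 52
01010000 = 80
IP: 137.239.52.80


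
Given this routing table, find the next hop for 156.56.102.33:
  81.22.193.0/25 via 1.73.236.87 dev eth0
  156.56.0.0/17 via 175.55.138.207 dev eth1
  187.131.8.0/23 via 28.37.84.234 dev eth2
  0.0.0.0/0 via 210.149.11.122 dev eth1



Longest prefix match for 156.56.102.33:
  /25 81.22.193.0: no
  /17 156.56.0.0: MATCH
  /23 187.131.8.0: no
  /0 0.0.0.0: MATCH
Selected: next-hop 175.55.138.207 via eth1 (matched /17)


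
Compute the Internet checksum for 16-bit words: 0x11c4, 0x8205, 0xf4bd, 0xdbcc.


Sum all words (with carry folding):
+ 0x11c4 = 0x11c4
+ 0x8205 = 0x93c9
+ 0xf4bd = 0x8887
+ 0xdbcc = 0x6454
One's complement: ~0x6454
Checksum = 0x9bab


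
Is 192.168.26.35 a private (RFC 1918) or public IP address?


RFC 1918 private ranges:
  10.0.0.0/8 (10.0.0.0 - 10.255.255.255)
  172.16.0.0/12 (172.16.0.0 - 172.31.255.255)
  192.168.0.0/16 (192.168.0.0 - 192.168.255.255)
Private (in 192.168.0.0/16)


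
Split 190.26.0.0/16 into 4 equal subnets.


New prefix = 16 + 2 = 18
Each subnet has 16384 addresses
  190.26.0.0/18
  190.26.64.0/18
  190.26.128.0/18
  190.26.192.0/18
Subnets: 190.26.0.0/18, 190.26.64.0/18, 190.26.128.0/18, 190.26.192.0/18


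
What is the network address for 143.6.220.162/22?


IP:   10001111.00000110.11011100.10100010
Mask: 11111111.11111111.11111100.00000000
AND operation:
Net:  10001111.00000110.11011100.00000000
Network: 143.6.220.0/22


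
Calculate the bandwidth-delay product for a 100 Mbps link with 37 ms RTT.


BDP = bandwidth * RTT
= 100 Mbps * 37 ms
= 100 * 1e6 * 37 / 1000 bits
= 3700000 bits
= 462500 bytes
= 451.6602 KB
BDP = 3700000 bits (462500 bytes)


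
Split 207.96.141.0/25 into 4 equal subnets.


New prefix = 25 + 2 = 27
Each subnet has 32 addresses
  207.96.141.0/27
  207.96.141.32/27
  207.96.141.64/27
  207.96.141.96/27
Subnets: 207.96.141.0/27, 207.96.141.32/27, 207.96.141.64/27, 207.96.141.96/27


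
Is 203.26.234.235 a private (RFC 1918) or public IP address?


RFC 1918 private ranges:
  10.0.0.0/8 (10.0.0.0 - 10.255.255.255)
  172.16.0.0/12 (172.16.0.0 - 172.31.255.255)
  192.168.0.0/16 (192.168.0.0 - 192.168.255.255)
Public (not in any RFC 1918 range)


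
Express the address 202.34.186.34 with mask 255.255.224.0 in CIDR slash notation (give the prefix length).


Binary: 11111111.11111111.11100000.00000000
Count leading 1s
Prefix: /19


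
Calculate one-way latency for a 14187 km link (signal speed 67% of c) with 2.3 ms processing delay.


Speed = 0.67 * 3e5 km/s = 201000 km/s
Propagation delay = 14187 / 201000 = 0.0706 s = 70.5821 ms
Processing delay = 2.3 ms
Total one-way latency = 72.8821 ms


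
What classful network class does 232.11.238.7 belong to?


First octet: 232
Binary: 11101000
1110xxxx -> Class D (224-239)
Class D (multicast), default mask N/A


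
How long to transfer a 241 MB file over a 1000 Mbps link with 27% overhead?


Effective throughput = 1000 * (1 - 27/100) = 730 Mbps
File size in Mb = 241 * 8 = 1928 Mb
Time = 1928 / 730
Time = 2.6411 seconds


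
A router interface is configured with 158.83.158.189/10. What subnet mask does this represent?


/10 means 10 network bits, 22 host bits
Binary: 11111111110000000000000000000000
Mask: 255.192.0.0


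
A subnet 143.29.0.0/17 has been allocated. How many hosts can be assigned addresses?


Host bits = 32 - 17 = 15
Total addresses = 2^15 = 32768
Usable = total - 2 (network and broadcast)
Usable hosts: 32766


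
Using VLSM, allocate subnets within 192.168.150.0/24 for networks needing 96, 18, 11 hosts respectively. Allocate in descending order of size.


96 hosts -> /25 (126 usable): 192.168.150.0/25
18 hosts -> /27 (30 usable): 192.168.150.128/27
11 hosts -> /28 (14 usable): 192.168.150.160/28
Allocation: 192.168.150.0/25 (96 hosts, 126 usable); 192.168.150.128/27 (18 hosts, 30 usable); 192.168.150.160/28 (11 hosts, 14 usable)


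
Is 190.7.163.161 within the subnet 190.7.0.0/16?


Subnet network: 190.7.0.0
Test IP AND mask: 190.7.0.0
Yes, 190.7.163.161 is in 190.7.0.0/16


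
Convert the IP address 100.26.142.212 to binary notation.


100 = 01100100
26 = 00011010
142 = 10001110
212 = 11010100
Binary: 01100100.00011010.10001110.11010100


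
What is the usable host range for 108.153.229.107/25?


Network: 108.153.229.0
Broadcast: 108.153.229.127
First usable = network + 1
Last usable = broadcast - 1
Range: 108.153.229.1 to 108.153.229.126


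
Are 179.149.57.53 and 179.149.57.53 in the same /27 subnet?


Mask: 255.255.255.224
179.149.57.53 AND mask = 179.149.57.32
179.149.57.53 AND mask = 179.149.57.32
Yes, same subnet (179.149.57.32)


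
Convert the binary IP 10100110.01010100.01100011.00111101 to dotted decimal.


10100110 = 166
01010100 = 84
01100011 = 99
00111101 = 61
IP: 166.84.99.61


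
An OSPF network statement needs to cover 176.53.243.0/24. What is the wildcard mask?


Subnet mask: 255.255.255.0
Wildcard = 255.255.255.255 - subnet mask
255 - 255 = 0
255 - 255 = 0
255 - 255 = 0
255 - 0 = 255
Wildcard: 0.0.0.255


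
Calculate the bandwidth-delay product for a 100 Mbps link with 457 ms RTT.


BDP = bandwidth * RTT
= 100 Mbps * 457 ms
= 100 * 1e6 * 457 / 1000 bits
= 45700000 bits
= 5712500 bytes
= 5578.6133 KB
BDP = 45700000 bits (5712500 bytes)


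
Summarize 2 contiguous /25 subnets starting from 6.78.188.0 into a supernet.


Original prefix: /25
Number of subnets: 2 = 2^1
New prefix = 25 - 1 = 24
Supernet: 6.78.188.0/24


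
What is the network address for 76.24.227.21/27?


IP:   01001100.00011000.11100011.00010101
Mask: 11111111.11111111.11111111.11100000
AND operation:
Net:  01001100.00011000.11100011.00000000
Network: 76.24.227.0/27


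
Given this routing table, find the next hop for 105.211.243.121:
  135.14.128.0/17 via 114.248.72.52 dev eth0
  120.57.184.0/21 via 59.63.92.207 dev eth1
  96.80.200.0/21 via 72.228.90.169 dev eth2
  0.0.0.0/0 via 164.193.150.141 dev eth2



Longest prefix match for 105.211.243.121:
  /17 135.14.128.0: no
  /21 120.57.184.0: no
  /21 96.80.200.0: no
  /0 0.0.0.0: MATCH
Selected: next-hop 164.193.150.141 via eth2 (matched /0)


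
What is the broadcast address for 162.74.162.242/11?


Network: 162.64.0.0/11
Host bits = 21
Set all host bits to 1:
Broadcast: 162.95.255.255


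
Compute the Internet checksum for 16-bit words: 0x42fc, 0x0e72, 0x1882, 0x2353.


Sum all words (with carry folding):
+ 0x42fc = 0x42fc
+ 0x0e72 = 0x516e
+ 0x1882 = 0x69f0
+ 0x2353 = 0x8d43
One's complement: ~0x8d43
Checksum = 0x72bc


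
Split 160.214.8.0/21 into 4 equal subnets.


New prefix = 21 + 2 = 23
Each subnet has 512 addresses
  160.214.8.0/23
  160.214.10.0/23
  160.214.12.0/23
  160.214.14.0/23
Subnets: 160.214.8.0/23, 160.214.10.0/23, 160.214.12.0/23, 160.214.14.0/23


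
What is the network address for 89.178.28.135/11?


IP:   01011001.10110010.00011100.10000111
Mask: 11111111.11100000.00000000.00000000
AND operation:
Net:  01011001.10100000.00000000.00000000
Network: 89.160.0.0/11


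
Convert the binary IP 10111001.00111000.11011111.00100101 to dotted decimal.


10111001 = 185
00111000 = 56
11011111 = 223
00100101 = 37
IP: 185.56.223.37


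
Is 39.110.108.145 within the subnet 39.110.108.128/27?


Subnet network: 39.110.108.128
Test IP AND mask: 39.110.108.128
Yes, 39.110.108.145 is in 39.110.108.128/27


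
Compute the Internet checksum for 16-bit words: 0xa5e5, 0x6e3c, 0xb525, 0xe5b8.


Sum all words (with carry folding):
+ 0xa5e5 = 0xa5e5
+ 0x6e3c = 0x1422
+ 0xb525 = 0xc947
+ 0xe5b8 = 0xaf00
One's complement: ~0xaf00
Checksum = 0x50ff


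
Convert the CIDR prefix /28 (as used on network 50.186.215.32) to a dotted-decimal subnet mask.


/28 means 28 network bits, 4 host bits
Binary: 11111111111111111111111111110000
Mask: 255.255.255.240


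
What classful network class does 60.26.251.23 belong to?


First octet: 60
Binary: 00111100
0xxxxxxx -> Class A (1-126)
Class A, default mask 255.0.0.0 (/8)


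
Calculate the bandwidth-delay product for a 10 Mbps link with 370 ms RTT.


BDP = bandwidth * RTT
= 10 Mbps * 370 ms
= 10 * 1e6 * 370 / 1000 bits
= 3700000 bits
= 462500 bytes
= 451.6602 KB
BDP = 3700000 bits (462500 bytes)


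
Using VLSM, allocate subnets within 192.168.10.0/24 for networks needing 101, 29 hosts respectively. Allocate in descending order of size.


101 hosts -> /25 (126 usable): 192.168.10.0/25
29 hosts -> /27 (30 usable): 192.168.10.128/27
Allocation: 192.168.10.0/25 (101 hosts, 126 usable); 192.168.10.128/27 (29 hosts, 30 usable)


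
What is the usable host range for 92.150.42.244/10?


Network: 92.128.0.0
Broadcast: 92.191.255.255
First usable = network + 1
Last usable = broadcast - 1
Range: 92.128.0.1 to 92.191.255.254


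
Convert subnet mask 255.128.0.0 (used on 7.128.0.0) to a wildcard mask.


Subnet mask: 255.128.0.0
Wildcard = 255.255.255.255 - subnet mask
255 - 255 = 0
255 - 128 = 127
255 - 0 = 255
255 - 0 = 255
Wildcard: 0.127.255.255


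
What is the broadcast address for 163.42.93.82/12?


Network: 163.32.0.0/12
Host bits = 20
Set all host bits to 1:
Broadcast: 163.47.255.255


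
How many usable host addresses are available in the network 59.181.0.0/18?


Host bits = 32 - 18 = 14
Total addresses = 2^14 = 16384
Usable = total - 2 (network and broadcast)
Usable hosts: 16382


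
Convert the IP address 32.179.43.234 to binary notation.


32 = 00100000
179 = 10110011
43 = 00101011
234 = 11101010
Binary: 00100000.10110011.00101011.11101010


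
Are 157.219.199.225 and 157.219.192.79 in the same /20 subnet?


Mask: 255.255.240.0
157.219.199.225 AND mask = 157.219.192.0
157.219.192.79 AND mask = 157.219.192.0
Yes, same subnet (157.219.192.0)


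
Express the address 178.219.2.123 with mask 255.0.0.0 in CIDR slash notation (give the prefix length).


Binary: 11111111.00000000.00000000.00000000
Count leading 1s
Prefix: /8


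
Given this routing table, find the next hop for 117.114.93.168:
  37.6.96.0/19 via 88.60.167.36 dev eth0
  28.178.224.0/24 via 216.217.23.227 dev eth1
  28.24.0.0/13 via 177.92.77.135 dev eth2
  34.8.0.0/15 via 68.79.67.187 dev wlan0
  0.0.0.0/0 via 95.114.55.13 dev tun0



Longest prefix match for 117.114.93.168:
  /19 37.6.96.0: no
  /24 28.178.224.0: no
  /13 28.24.0.0: no
  /15 34.8.0.0: no
  /0 0.0.0.0: MATCH
Selected: next-hop 95.114.55.13 via tun0 (matched /0)


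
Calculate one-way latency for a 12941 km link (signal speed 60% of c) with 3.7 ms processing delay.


Speed = 0.6 * 3e5 km/s = 180000 km/s
Propagation delay = 12941 / 180000 = 0.0719 s = 71.8944 ms
Processing delay = 3.7 ms
Total one-way latency = 75.5944 ms


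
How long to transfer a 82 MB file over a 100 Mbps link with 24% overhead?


Effective throughput = 100 * (1 - 24/100) = 76 Mbps
File size in Mb = 82 * 8 = 656 Mb
Time = 656 / 76
Time = 8.6316 seconds


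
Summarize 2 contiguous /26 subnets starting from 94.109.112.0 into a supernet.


Original prefix: /26
Number of subnets: 2 = 2^1
New prefix = 26 - 1 = 25
Supernet: 94.109.112.0/25


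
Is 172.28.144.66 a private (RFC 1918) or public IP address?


RFC 1918 private ranges:
  10.0.0.0/8 (10.0.0.0 - 10.255.255.255)
  172.16.0.0/12 (172.16.0.0 - 172.31.255.255)
  192.168.0.0/16 (192.168.0.0 - 192.168.255.255)
Private (in 172.16.0.0/12)


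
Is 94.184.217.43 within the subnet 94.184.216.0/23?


Subnet network: 94.184.216.0
Test IP AND mask: 94.184.216.0
Yes, 94.184.217.43 is in 94.184.216.0/23


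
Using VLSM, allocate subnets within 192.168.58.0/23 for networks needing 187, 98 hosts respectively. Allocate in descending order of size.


187 hosts -> /24 (254 usable): 192.168.58.0/24
98 hosts -> /25 (126 usable): 192.168.59.0/25
Allocation: 192.168.58.0/24 (187 hosts, 254 usable); 192.168.59.0/25 (98 hosts, 126 usable)


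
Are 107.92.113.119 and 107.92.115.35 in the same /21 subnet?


Mask: 255.255.248.0
107.92.113.119 AND mask = 107.92.112.0
107.92.115.35 AND mask = 107.92.112.0
Yes, same subnet (107.92.112.0)


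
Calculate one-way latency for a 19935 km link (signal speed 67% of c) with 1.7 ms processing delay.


Speed = 0.67 * 3e5 km/s = 201000 km/s
Propagation delay = 19935 / 201000 = 0.0992 s = 99.1791 ms
Processing delay = 1.7 ms
Total one-way latency = 100.8791 ms


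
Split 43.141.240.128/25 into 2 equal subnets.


New prefix = 25 + 1 = 26
Each subnet has 64 addresses
  43.141.240.128/26
  43.141.240.192/26
Subnets: 43.141.240.128/26, 43.141.240.192/26


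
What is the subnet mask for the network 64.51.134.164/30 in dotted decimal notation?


/30 means 30 network bits, 2 host bits
Binary: 11111111111111111111111111111100
Mask: 255.255.255.252


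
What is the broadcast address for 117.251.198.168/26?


Network: 117.251.198.128/26
Host bits = 6
Set all host bits to 1:
Broadcast: 117.251.198.191


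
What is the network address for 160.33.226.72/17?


IP:   10100000.00100001.11100010.01001000
Mask: 11111111.11111111.10000000.00000000
AND operation:
Net:  10100000.00100001.10000000.00000000
Network: 160.33.128.0/17


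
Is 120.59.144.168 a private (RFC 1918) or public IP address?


RFC 1918 private ranges:
  10.0.0.0/8 (10.0.0.0 - 10.255.255.255)
  172.16.0.0/12 (172.16.0.0 - 172.31.255.255)
  192.168.0.0/16 (192.168.0.0 - 192.168.255.255)
Public (not in any RFC 1918 range)


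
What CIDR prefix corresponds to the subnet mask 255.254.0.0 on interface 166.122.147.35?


Binary: 11111111.11111110.00000000.00000000
Count leading 1s
Prefix: /15


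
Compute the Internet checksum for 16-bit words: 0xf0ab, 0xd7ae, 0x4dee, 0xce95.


Sum all words (with carry folding):
+ 0xf0ab = 0xf0ab
+ 0xd7ae = 0xc85a
+ 0x4dee = 0x1649
+ 0xce95 = 0xe4de
One's complement: ~0xe4de
Checksum = 0x1b21


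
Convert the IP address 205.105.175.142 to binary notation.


205 = 11001101
105 = 01101001
175 = 10101111
142 = 10001110
Binary: 11001101.01101001.10101111.10001110


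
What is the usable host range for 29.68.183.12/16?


Network: 29.68.0.0
Broadcast: 29.68.255.255
First usable = network + 1
Last usable = broadcast - 1
Range: 29.68.0.1 to 29.68.255.254


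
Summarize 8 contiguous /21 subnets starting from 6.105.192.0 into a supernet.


Original prefix: /21
Number of subnets: 8 = 2^3
New prefix = 21 - 3 = 18
Supernet: 6.105.192.0/18


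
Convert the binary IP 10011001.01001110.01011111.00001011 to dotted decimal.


10011001 = 153
01001110 = 78
01011111 = 95
00001011 = 11
IP: 153.78.95.11


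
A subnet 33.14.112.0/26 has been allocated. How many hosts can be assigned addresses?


Host bits = 32 - 26 = 6
Total addresses = 2^6 = 64
Usable = total - 2 (network and broadcast)
Usable hosts: 62


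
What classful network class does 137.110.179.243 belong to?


First octet: 137
Binary: 10001001
10xxxxxx -> Class B (128-191)
Class B, default mask 255.255.0.0 (/16)


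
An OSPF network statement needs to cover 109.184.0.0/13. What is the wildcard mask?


Subnet mask: 255.248.0.0
Wildcard = 255.255.255.255 - subnet mask
255 - 255 = 0
255 - 248 = 7
255 - 0 = 255
255 - 0 = 255
Wildcard: 0.7.255.255


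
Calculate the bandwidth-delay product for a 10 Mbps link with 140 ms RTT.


BDP = bandwidth * RTT
= 10 Mbps * 140 ms
= 10 * 1e6 * 140 / 1000 bits
= 1400000 bits
= 175000 bytes
= 170.8984 KB
BDP = 1400000 bits (175000 bytes)


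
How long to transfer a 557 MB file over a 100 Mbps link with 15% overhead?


Effective throughput = 100 * (1 - 15/100) = 85 Mbps
File size in Mb = 557 * 8 = 4456 Mb
Time = 4456 / 85
Time = 52.4235 seconds


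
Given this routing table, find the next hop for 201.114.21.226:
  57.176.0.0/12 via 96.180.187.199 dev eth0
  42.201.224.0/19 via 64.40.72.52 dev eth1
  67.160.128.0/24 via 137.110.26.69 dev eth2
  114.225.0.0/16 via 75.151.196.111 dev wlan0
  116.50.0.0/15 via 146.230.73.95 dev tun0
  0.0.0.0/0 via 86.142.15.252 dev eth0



Longest prefix match for 201.114.21.226:
  /12 57.176.0.0: no
  /19 42.201.224.0: no
  /24 67.160.128.0: no
  /16 114.225.0.0: no
  /15 116.50.0.0: no
  /0 0.0.0.0: MATCH
Selected: next-hop 86.142.15.252 via eth0 (matched /0)


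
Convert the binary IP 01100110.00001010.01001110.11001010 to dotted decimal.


01100110 = 102
00001010 = 10
01001110 = 78
11001010 = 202
IP: 102.10.78.202


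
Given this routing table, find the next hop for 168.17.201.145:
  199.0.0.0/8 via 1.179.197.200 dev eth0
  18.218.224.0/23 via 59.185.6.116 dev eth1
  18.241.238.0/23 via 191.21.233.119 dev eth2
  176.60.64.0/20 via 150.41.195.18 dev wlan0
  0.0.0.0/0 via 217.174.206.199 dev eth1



Longest prefix match for 168.17.201.145:
  /8 199.0.0.0: no
  /23 18.218.224.0: no
  /23 18.241.238.0: no
  /20 176.60.64.0: no
  /0 0.0.0.0: MATCH
Selected: next-hop 217.174.206.199 via eth1 (matched /0)


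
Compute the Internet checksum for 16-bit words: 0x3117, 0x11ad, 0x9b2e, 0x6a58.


Sum all words (with carry folding):
+ 0x3117 = 0x3117
+ 0x11ad = 0x42c4
+ 0x9b2e = 0xddf2
+ 0x6a58 = 0x484b
One's complement: ~0x484b
Checksum = 0xb7b4


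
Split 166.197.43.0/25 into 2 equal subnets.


New prefix = 25 + 1 = 26
Each subnet has 64 addresses
  166.197.43.0/26
  166.197.43.64/26
Subnets: 166.197.43.0/26, 166.197.43.64/26


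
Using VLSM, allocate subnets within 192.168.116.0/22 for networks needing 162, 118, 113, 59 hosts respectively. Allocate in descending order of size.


162 hosts -> /24 (254 usable): 192.168.116.0/24
118 hosts -> /25 (126 usable): 192.168.117.0/25
113 hosts -> /25 (126 usable): 192.168.117.128/25
59 hosts -> /26 (62 usable): 192.168.118.0/26
Allocation: 192.168.116.0/24 (162 hosts, 254 usable); 192.168.117.0/25 (118 hosts, 126 usable); 192.168.117.128/25 (113 hosts, 126 usable); 192.168.118.0/26 (59 hosts, 62 usable)


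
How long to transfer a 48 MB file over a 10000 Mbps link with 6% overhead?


Effective throughput = 10000 * (1 - 6/100) = 9400 Mbps
File size in Mb = 48 * 8 = 384 Mb
Time = 384 / 9400
Time = 0.0409 seconds


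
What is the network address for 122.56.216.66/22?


IP:   01111010.00111000.11011000.01000010
Mask: 11111111.11111111.11111100.00000000
AND operation:
Net:  01111010.00111000.11011000.00000000
Network: 122.56.216.0/22


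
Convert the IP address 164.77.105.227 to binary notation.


164 = 10100100
77 = 01001101
105 = 01101001
227 = 11100011
Binary: 10100100.01001101.01101001.11100011


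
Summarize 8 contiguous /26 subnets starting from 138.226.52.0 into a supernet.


Original prefix: /26
Number of subnets: 8 = 2^3
New prefix = 26 - 3 = 23
Supernet: 138.226.52.0/23


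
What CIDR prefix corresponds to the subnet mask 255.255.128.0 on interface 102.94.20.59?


Binary: 11111111.11111111.10000000.00000000
Count leading 1s
Prefix: /17


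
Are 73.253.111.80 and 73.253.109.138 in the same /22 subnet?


Mask: 255.255.252.0
73.253.111.80 AND mask = 73.253.108.0
73.253.109.138 AND mask = 73.253.108.0
Yes, same subnet (73.253.108.0)


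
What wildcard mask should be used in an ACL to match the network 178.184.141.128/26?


Subnet mask: 255.255.255.192
Wildcard = 255.255.255.255 - subnet mask
255 - 255 = 0
255 - 255 = 0
255 - 255 = 0
255 - 192 = 63
Wildcard: 0.0.0.63


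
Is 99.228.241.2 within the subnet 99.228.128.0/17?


Subnet network: 99.228.128.0
Test IP AND mask: 99.228.128.0
Yes, 99.228.241.2 is in 99.228.128.0/17


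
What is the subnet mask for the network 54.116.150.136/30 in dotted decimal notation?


/30 means 30 network bits, 2 host bits
Binary: 11111111111111111111111111111100
Mask: 255.255.255.252


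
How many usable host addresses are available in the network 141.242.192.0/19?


Host bits = 32 - 19 = 13
Total addresses = 2^13 = 8192
Usable = total - 2 (network and broadcast)
Usable hosts: 8190


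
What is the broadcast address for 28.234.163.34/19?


Network: 28.234.160.0/19
Host bits = 13
Set all host bits to 1:
Broadcast: 28.234.191.255


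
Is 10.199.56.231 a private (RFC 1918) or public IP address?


RFC 1918 private ranges:
  10.0.0.0/8 (10.0.0.0 - 10.255.255.255)
  172.16.0.0/12 (172.16.0.0 - 172.31.255.255)
  192.168.0.0/16 (192.168.0.0 - 192.168.255.255)
Private (in 10.0.0.0/8)


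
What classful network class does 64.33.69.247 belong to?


First octet: 64
Binary: 01000000
0xxxxxxx -> Class A (1-126)
Class A, default mask 255.0.0.0 (/8)


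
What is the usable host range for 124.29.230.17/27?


Network: 124.29.230.0
Broadcast: 124.29.230.31
First usable = network + 1
Last usable = broadcast - 1
Range: 124.29.230.1 to 124.29.230.30


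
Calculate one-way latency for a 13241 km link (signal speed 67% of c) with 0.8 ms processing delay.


Speed = 0.67 * 3e5 km/s = 201000 km/s
Propagation delay = 13241 / 201000 = 0.0659 s = 65.8756 ms
Processing delay = 0.8 ms
Total one-way latency = 66.6756 ms


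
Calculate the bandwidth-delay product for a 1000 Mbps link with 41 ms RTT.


BDP = bandwidth * RTT
= 1000 Mbps * 41 ms
= 1000 * 1e6 * 41 / 1000 bits
= 41000000 bits
= 5125000 bytes
= 5004.8828 KB
BDP = 41000000 bits (5125000 bytes)


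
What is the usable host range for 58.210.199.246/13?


Network: 58.208.0.0
Broadcast: 58.215.255.255
First usable = network + 1
Last usable = broadcast - 1
Range: 58.208.0.1 to 58.215.255.254


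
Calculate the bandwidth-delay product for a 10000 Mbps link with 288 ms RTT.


BDP = bandwidth * RTT
= 10000 Mbps * 288 ms
= 10000 * 1e6 * 288 / 1000 bits
= 2880000000 bits
= 360000000 bytes
= 351562.5 KB
BDP = 2880000000 bits (360000000 bytes)


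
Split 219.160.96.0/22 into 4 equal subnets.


New prefix = 22 + 2 = 24
Each subnet has 256 addresses
  219.160.96.0/24
  219.160.97.0/24
  219.160.98.0/24
  219.160.99.0/24
Subnets: 219.160.96.0/24, 219.160.97.0/24, 219.160.98.0/24, 219.160.99.0/24


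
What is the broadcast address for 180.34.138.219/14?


Network: 180.32.0.0/14
Host bits = 18
Set all host bits to 1:
Broadcast: 180.35.255.255


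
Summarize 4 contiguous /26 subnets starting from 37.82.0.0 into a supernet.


Original prefix: /26
Number of subnets: 4 = 2^2
New prefix = 26 - 2 = 24
Supernet: 37.82.0.0/24


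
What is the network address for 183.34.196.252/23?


IP:   10110111.00100010.11000100.11111100
Mask: 11111111.11111111.11111110.00000000
AND operation:
Net:  10110111.00100010.11000100.00000000
Network: 183.34.196.0/23


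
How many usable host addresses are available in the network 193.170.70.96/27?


Host bits = 32 - 27 = 5
Total addresses = 2^5 = 32
Usable = total - 2 (network and broadcast)
Usable hosts: 30


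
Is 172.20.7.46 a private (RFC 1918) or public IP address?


RFC 1918 private ranges:
  10.0.0.0/8 (10.0.0.0 - 10.255.255.255)
  172.16.0.0/12 (172.16.0.0 - 172.31.255.255)
  192.168.0.0/16 (192.168.0.0 - 192.168.255.255)
Private (in 172.16.0.0/12)


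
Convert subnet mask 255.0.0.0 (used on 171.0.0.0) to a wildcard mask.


Subnet mask: 255.0.0.0
Wildcard = 255.255.255.255 - subnet mask
255 - 255 = 0
255 - 0 = 255
255 - 0 = 255
255 - 0 = 255
Wildcard: 0.255.255.255


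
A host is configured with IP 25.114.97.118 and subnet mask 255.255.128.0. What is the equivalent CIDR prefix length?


Binary: 11111111.11111111.10000000.00000000
Count leading 1s
Prefix: /17


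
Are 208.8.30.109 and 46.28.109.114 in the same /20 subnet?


Mask: 255.255.240.0
208.8.30.109 AND mask = 208.8.16.0
46.28.109.114 AND mask = 46.28.96.0
No, different subnets (208.8.16.0 vs 46.28.96.0)


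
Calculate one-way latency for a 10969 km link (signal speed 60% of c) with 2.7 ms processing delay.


Speed = 0.6 * 3e5 km/s = 180000 km/s
Propagation delay = 10969 / 180000 = 0.0609 s = 60.9389 ms
Processing delay = 2.7 ms
Total one-way latency = 63.6389 ms


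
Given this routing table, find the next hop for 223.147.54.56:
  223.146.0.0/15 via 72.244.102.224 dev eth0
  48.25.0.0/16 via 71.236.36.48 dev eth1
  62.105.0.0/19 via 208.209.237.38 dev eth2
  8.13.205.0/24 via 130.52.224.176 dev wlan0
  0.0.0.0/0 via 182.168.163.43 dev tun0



Longest prefix match for 223.147.54.56:
  /15 223.146.0.0: MATCH
  /16 48.25.0.0: no
  /19 62.105.0.0: no
  /24 8.13.205.0: no
  /0 0.0.0.0: MATCH
Selected: next-hop 72.244.102.224 via eth0 (matched /15)


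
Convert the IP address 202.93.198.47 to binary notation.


202 = 11001010
93 = 01011101
198 = 11000110
47 = 00101111
Binary: 11001010.01011101.11000110.00101111


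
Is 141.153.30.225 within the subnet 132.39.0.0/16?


Subnet network: 132.39.0.0
Test IP AND mask: 141.153.0.0
No, 141.153.30.225 is not in 132.39.0.0/16


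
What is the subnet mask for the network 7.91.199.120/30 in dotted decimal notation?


/30 means 30 network bits, 2 host bits
Binary: 11111111111111111111111111111100
Mask: 255.255.255.252


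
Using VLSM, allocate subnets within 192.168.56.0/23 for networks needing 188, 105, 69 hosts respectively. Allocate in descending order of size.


188 hosts -> /24 (254 usable): 192.168.56.0/24
105 hosts -> /25 (126 usable): 192.168.57.0/25
69 hosts -> /25 (126 usable): 192.168.57.128/25
Allocation: 192.168.56.0/24 (188 hosts, 254 usable); 192.168.57.0/25 (105 hosts, 126 usable); 192.168.57.128/25 (69 hosts, 126 usable)


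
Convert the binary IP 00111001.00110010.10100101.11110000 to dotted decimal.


00111001 = 57
00110010 = 50
10100101 = 165
11110000 = 240
IP: 57.50.165.240


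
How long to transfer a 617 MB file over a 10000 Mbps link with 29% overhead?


Effective throughput = 10000 * (1 - 29/100) = 7100 Mbps
File size in Mb = 617 * 8 = 4936 Mb
Time = 4936 / 7100
Time = 0.6952 seconds


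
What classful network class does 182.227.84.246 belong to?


First octet: 182
Binary: 10110110
10xxxxxx -> Class B (128-191)
Class B, default mask 255.255.0.0 (/16)


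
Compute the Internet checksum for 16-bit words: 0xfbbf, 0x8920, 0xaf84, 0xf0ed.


Sum all words (with carry folding):
+ 0xfbbf = 0xfbbf
+ 0x8920 = 0x84e0
+ 0xaf84 = 0x3465
+ 0xf0ed = 0x2553
One's complement: ~0x2553
Checksum = 0xdaac


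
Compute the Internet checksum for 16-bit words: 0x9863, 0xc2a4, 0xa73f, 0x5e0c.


Sum all words (with carry folding):
+ 0x9863 = 0x9863
+ 0xc2a4 = 0x5b08
+ 0xa73f = 0x0248
+ 0x5e0c = 0x6054
One's complement: ~0x6054
Checksum = 0x9fab


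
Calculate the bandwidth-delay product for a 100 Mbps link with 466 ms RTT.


BDP = bandwidth * RTT
= 100 Mbps * 466 ms
= 100 * 1e6 * 466 / 1000 bits
= 46600000 bits
= 5825000 bytes
= 5688.4766 KB
BDP = 46600000 bits (5825000 bytes)


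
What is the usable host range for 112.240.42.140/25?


Network: 112.240.42.128
Broadcast: 112.240.42.255
First usable = network + 1
Last usable = broadcast - 1
Range: 112.240.42.129 to 112.240.42.254


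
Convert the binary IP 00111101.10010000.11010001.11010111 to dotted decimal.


00111101 = 61
10010000 = 144
11010001 = 209
11010111 = 215
IP: 61.144.209.215


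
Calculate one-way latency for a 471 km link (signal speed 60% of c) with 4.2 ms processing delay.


Speed = 0.6 * 3e5 km/s = 180000 km/s
Propagation delay = 471 / 180000 = 0.0026 s = 2.6167 ms
Processing delay = 4.2 ms
Total one-way latency = 6.8167 ms


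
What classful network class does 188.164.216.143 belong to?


First octet: 188
Binary: 10111100
10xxxxxx -> Class B (128-191)
Class B, default mask 255.255.0.0 (/16)


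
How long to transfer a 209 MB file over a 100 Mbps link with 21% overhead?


Effective throughput = 100 * (1 - 21/100) = 79 Mbps
File size in Mb = 209 * 8 = 1672 Mb
Time = 1672 / 79
Time = 21.1646 seconds


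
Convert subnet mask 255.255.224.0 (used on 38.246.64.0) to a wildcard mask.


Subnet mask: 255.255.224.0
Wildcard = 255.255.255.255 - subnet mask
255 - 255 = 0
255 - 255 = 0
255 - 224 = 31
255 - 0 = 255
Wildcard: 0.0.31.255


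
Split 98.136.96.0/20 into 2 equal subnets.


New prefix = 20 + 1 = 21
Each subnet has 2048 addresses
  98.136.96.0/21
  98.136.104.0/21
Subnets: 98.136.96.0/21, 98.136.104.0/21


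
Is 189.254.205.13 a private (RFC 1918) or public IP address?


RFC 1918 private ranges:
  10.0.0.0/8 (10.0.0.0 - 10.255.255.255)
  172.16.0.0/12 (172.16.0.0 - 172.31.255.255)
  192.168.0.0/16 (192.168.0.0 - 192.168.255.255)
Public (not in any RFC 1918 range)


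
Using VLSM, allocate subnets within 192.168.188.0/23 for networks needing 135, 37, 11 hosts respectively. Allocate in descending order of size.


135 hosts -> /24 (254 usable): 192.168.188.0/24
37 hosts -> /26 (62 usable): 192.168.189.0/26
11 hosts -> /28 (14 usable): 192.168.189.64/28
Allocation: 192.168.188.0/24 (135 hosts, 254 usable); 192.168.189.0/26 (37 hosts, 62 usable); 192.168.189.64/28 (11 hosts, 14 usable)


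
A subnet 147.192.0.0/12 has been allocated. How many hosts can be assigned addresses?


Host bits = 32 - 12 = 20
Total addresses = 2^20 = 1048576
Usable = total - 2 (network and broadcast)
Usable hosts: 1048574


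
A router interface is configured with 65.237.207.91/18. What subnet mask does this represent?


/18 means 18 network bits, 14 host bits
Binary: 11111111111111111100000000000000
Mask: 255.255.192.0


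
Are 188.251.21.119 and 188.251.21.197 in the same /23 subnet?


Mask: 255.255.254.0
188.251.21.119 AND mask = 188.251.20.0
188.251.21.197 AND mask = 188.251.20.0
Yes, same subnet (188.251.20.0)


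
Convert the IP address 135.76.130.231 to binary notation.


135 = 10000111
76 = 01001100
130 = 10000010
231 = 11100111
Binary: 10000111.01001100.10000010.11100111


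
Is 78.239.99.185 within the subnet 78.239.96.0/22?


Subnet network: 78.239.96.0
Test IP AND mask: 78.239.96.0
Yes, 78.239.99.185 is in 78.239.96.0/22


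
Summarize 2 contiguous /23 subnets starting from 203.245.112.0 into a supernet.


Original prefix: /23
Number of subnets: 2 = 2^1
New prefix = 23 - 1 = 22
Supernet: 203.245.112.0/22


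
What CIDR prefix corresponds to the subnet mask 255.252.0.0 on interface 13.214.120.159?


Binary: 11111111.11111100.00000000.00000000
Count leading 1s
Prefix: /14


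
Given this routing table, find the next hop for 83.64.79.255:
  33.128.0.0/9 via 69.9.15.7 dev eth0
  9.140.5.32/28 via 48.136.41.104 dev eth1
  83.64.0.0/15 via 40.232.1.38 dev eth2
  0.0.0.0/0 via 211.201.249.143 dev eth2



Longest prefix match for 83.64.79.255:
  /9 33.128.0.0: no
  /28 9.140.5.32: no
  /15 83.64.0.0: MATCH
  /0 0.0.0.0: MATCH
Selected: next-hop 40.232.1.38 via eth2 (matched /15)


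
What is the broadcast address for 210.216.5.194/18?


Network: 210.216.0.0/18
Host bits = 14
Set all host bits to 1:
Broadcast: 210.216.63.255


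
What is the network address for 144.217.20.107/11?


IP:   10010000.11011001.00010100.01101011
Mask: 11111111.11100000.00000000.00000000
AND operation:
Net:  10010000.11000000.00000000.00000000
Network: 144.192.0.0/11


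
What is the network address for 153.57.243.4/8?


IP:   10011001.00111001.11110011.00000100
Mask: 11111111.00000000.00000000.00000000
AND operation:
Net:  10011001.00000000.00000000.00000000
Network: 153.0.0.0/8


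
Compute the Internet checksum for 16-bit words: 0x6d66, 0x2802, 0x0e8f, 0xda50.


Sum all words (with carry folding):
+ 0x6d66 = 0x6d66
+ 0x2802 = 0x9568
+ 0x0e8f = 0xa3f7
+ 0xda50 = 0x7e48
One's complement: ~0x7e48
Checksum = 0x81b7


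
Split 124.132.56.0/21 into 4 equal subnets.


New prefix = 21 + 2 = 23
Each subnet has 512 addresses
  124.132.56.0/23
  124.132.58.0/23
  124.132.60.0/23
  124.132.62.0/23
Subnets: 124.132.56.0/23, 124.132.58.0/23, 124.132.60.0/23, 124.132.62.0/23


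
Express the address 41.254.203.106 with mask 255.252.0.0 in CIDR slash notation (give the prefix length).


Binary: 11111111.11111100.00000000.00000000
Count leading 1s
Prefix: /14


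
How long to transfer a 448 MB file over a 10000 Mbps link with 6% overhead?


Effective throughput = 10000 * (1 - 6/100) = 9400 Mbps
File size in Mb = 448 * 8 = 3584 Mb
Time = 3584 / 9400
Time = 0.3813 seconds


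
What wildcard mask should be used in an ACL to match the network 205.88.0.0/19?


Subnet mask: 255.255.224.0
Wildcard = 255.255.255.255 - subnet mask
255 - 255 = 0
255 - 255 = 0
255 - 224 = 31
255 - 0 = 255
Wildcard: 0.0.31.255


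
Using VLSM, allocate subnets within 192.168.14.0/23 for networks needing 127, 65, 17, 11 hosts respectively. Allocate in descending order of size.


127 hosts -> /24 (254 usable): 192.168.14.0/24
65 hosts -> /25 (126 usable): 192.168.15.0/25
17 hosts -> /27 (30 usable): 192.168.15.128/27
11 hosts -> /28 (14 usable): 192.168.15.160/28
Allocation: 192.168.14.0/24 (127 hosts, 254 usable); 192.168.15.0/25 (65 hosts, 126 usable); 192.168.15.128/27 (17 hosts, 30 usable); 192.168.15.160/28 (11 hosts, 14 usable)


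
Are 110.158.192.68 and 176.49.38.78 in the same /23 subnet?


Mask: 255.255.254.0
110.158.192.68 AND mask = 110.158.192.0
176.49.38.78 AND mask = 176.49.38.0
No, different subnets (110.158.192.0 vs 176.49.38.0)


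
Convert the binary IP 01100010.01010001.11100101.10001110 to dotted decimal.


01100010 = 98
01010001 = 81
11100101 = 229
10001110 = 142
IP: 98.81.229.142


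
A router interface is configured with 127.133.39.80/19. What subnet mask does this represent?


/19 means 19 network bits, 13 host bits
Binary: 11111111111111111110000000000000
Mask: 255.255.224.0


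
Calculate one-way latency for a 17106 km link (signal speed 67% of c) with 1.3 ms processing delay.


Speed = 0.67 * 3e5 km/s = 201000 km/s
Propagation delay = 17106 / 201000 = 0.0851 s = 85.1045 ms
Processing delay = 1.3 ms
Total one-way latency = 86.4045 ms


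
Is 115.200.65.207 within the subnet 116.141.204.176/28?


Subnet network: 116.141.204.176
Test IP AND mask: 115.200.65.192
No, 115.200.65.207 is not in 116.141.204.176/28


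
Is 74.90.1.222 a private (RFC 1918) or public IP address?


RFC 1918 private ranges:
  10.0.0.0/8 (10.0.0.0 - 10.255.255.255)
  172.16.0.0/12 (172.16.0.0 - 172.31.255.255)
  192.168.0.0/16 (192.168.0.0 - 192.168.255.255)
Public (not in any RFC 1918 range)


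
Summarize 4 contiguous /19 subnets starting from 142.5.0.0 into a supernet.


Original prefix: /19
Number of subnets: 4 = 2^2
New prefix = 19 - 2 = 17
Supernet: 142.5.0.0/17


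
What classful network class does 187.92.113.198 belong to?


First octet: 187
Binary: 10111011
10xxxxxx -> Class B (128-191)
Class B, default mask 255.255.0.0 (/16)


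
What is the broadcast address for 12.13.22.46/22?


Network: 12.13.20.0/22
Host bits = 10
Set all host bits to 1:
Broadcast: 12.13.23.255


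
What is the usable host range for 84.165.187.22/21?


Network: 84.165.184.0
Broadcast: 84.165.191.255
First usable = network + 1
Last usable = broadcast - 1
Range: 84.165.184.1 to 84.165.191.254


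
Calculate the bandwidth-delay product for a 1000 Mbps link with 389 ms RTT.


BDP = bandwidth * RTT
= 1000 Mbps * 389 ms
= 1000 * 1e6 * 389 / 1000 bits
= 389000000 bits
= 48625000 bytes
= 47485.3516 KB
BDP = 389000000 bits (48625000 bytes)


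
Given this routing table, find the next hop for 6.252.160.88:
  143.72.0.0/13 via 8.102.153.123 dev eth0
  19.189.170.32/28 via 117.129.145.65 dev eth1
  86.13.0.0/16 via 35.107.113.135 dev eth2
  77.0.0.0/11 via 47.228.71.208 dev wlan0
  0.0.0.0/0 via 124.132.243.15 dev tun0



Longest prefix match for 6.252.160.88:
  /13 143.72.0.0: no
  /28 19.189.170.32: no
  /16 86.13.0.0: no
  /11 77.0.0.0: no
  /0 0.0.0.0: MATCH
Selected: next-hop 124.132.243.15 via tun0 (matched /0)


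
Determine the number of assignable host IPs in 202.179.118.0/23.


Host bits = 32 - 23 = 9
Total addresses = 2^9 = 512
Usable = total - 2 (network and broadcast)
Usable hosts: 510


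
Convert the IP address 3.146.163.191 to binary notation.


3 = 00000011
146 = 10010010
163 = 10100011
191 = 10111111
Binary: 00000011.10010010.10100011.10111111


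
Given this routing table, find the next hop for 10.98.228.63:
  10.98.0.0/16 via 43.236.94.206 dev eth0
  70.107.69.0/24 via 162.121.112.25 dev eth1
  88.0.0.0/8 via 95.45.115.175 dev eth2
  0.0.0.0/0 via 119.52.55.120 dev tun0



Longest prefix match for 10.98.228.63:
  /16 10.98.0.0: MATCH
  /24 70.107.69.0: no
  /8 88.0.0.0: no
  /0 0.0.0.0: MATCH
Selected: next-hop 43.236.94.206 via eth0 (matched /16)


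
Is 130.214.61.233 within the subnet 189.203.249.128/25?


Subnet network: 189.203.249.128
Test IP AND mask: 130.214.61.128
No, 130.214.61.233 is not in 189.203.249.128/25


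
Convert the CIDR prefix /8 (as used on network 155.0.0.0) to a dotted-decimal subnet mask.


/8 means 8 network bits, 24 host bits
Binary: 11111111000000000000000000000000
Mask: 255.0.0.0


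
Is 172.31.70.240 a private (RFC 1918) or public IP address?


RFC 1918 private ranges:
  10.0.0.0/8 (10.0.0.0 - 10.255.255.255)
  172.16.0.0/12 (172.16.0.0 - 172.31.255.255)
  192.168.0.0/16 (192.168.0.0 - 192.168.255.255)
Private (in 172.16.0.0/12)


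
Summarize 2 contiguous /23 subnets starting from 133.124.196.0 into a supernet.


Original prefix: /23
Number of subnets: 2 = 2^1
New prefix = 23 - 1 = 22
Supernet: 133.124.196.0/22
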